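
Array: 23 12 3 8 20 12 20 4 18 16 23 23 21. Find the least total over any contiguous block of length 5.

Window sums for each of the 9 positions:
[23, 12, 3, 8, 20] → sum 66
[12, 3, 8, 20, 12] → sum 55
[3, 8, 20, 12, 20] → sum 63
[8, 20, 12, 20, 4] → sum 64
[20, 12, 20, 4, 18] → sum 74
[12, 20, 4, 18, 16] → sum 70
[20, 4, 18, 16, 23] → sum 81
[4, 18, 16, 23, 23] → sum 84
[18, 16, 23, 23, 21] → sum 101
Least of these is 55.

55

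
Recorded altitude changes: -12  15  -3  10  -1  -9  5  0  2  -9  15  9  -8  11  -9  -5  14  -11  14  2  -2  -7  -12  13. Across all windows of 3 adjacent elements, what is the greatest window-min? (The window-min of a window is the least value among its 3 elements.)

(-12, 15, -3) → min -12
(15, -3, 10) → min -3
(-3, 10, -1) → min -3
(10, -1, -9) → min -9
(-1, -9, 5) → min -9
(-9, 5, 0) → min -9
(5, 0, 2) → min 0
(0, 2, -9) → min -9
(2, -9, 15) → min -9
(-9, 15, 9) → min -9
(15, 9, -8) → min -8
(9, -8, 11) → min -8
(-8, 11, -9) → min -9
(11, -9, -5) → min -9
(-9, -5, 14) → min -9
(-5, 14, -11) → min -11
(14, -11, 14) → min -11
(-11, 14, 2) → min -11
(14, 2, -2) → min -2
(2, -2, -7) → min -7
(-2, -7, -12) → min -12
(-7, -12, 13) → min -12
Greatest of these is 0.

0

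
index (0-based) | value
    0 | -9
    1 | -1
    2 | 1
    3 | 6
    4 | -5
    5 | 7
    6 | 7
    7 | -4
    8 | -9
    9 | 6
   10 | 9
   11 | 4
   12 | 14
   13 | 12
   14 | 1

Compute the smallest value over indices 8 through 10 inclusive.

Elements at indices 8..10: -9, 6, 9
min(-9, 6, 9) = -9

-9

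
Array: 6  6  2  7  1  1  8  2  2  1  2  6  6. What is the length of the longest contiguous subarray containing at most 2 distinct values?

Extend right; when distinct count exceeds 2, shrink from the left:
add 6: window [6] (1 distinct), len 1
add 6: window [6, 6] (1 distinct), len 2
add 2: window [6, 6, 2] (2 distinct), len 3
add 7: window [2, 7] (2 distinct), len 2
add 1: window [7, 1] (2 distinct), len 2
add 1: window [7, 1, 1] (2 distinct), len 3
add 8: window [1, 1, 8] (2 distinct), len 3
add 2: window [8, 2] (2 distinct), len 2
add 2: window [8, 2, 2] (2 distinct), len 3
add 1: window [2, 2, 1] (2 distinct), len 3
add 2: window [2, 2, 1, 2] (2 distinct), len 4
add 6: window [2, 6] (2 distinct), len 2
add 6: window [2, 6, 6] (2 distinct), len 3
Longest length with ≤2 distinct: 4.

4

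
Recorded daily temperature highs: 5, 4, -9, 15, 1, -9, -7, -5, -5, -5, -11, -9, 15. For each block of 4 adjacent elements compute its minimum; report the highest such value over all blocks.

Window mins for each of the 10 positions:
[5, 4, -9, 15] → min -9
[4, -9, 15, 1] → min -9
[-9, 15, 1, -9] → min -9
[15, 1, -9, -7] → min -9
[1, -9, -7, -5] → min -9
[-9, -7, -5, -5] → min -9
[-7, -5, -5, -5] → min -7
[-5, -5, -5, -11] → min -11
[-5, -5, -11, -9] → min -11
[-5, -11, -9, 15] → min -11
Highest of these is -7.

-7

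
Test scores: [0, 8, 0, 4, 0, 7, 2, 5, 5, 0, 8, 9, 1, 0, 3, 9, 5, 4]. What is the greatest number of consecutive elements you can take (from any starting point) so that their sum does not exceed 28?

add 0: [0] sum 0, len 1
add 8: [0, 8] sum 8, len 2
add 0: [0, 8, 0] sum 8, len 3
add 4: [0, 8, 0, 4] sum 12, len 4
add 0: [0, 8, 0, 4, 0] sum 12, len 5
add 7: [0, 8, 0, 4, 0, 7] sum 19, len 6
add 2: [0, 8, 0, 4, 0, 7, 2] sum 21, len 7
add 5: [0, 8, 0, 4, 0, 7, 2, 5] sum 26, len 8
add 5: [0, 4, 0, 7, 2, 5, 5] sum 23, len 7
add 0: [0, 4, 0, 7, 2, 5, 5, 0] sum 23, len 8
add 8: [0, 7, 2, 5, 5, 0, 8] sum 27, len 7
add 9: [5, 5, 0, 8, 9] sum 27, len 5
add 1: [5, 5, 0, 8, 9, 1] sum 28, len 6
add 0: [5, 5, 0, 8, 9, 1, 0] sum 28, len 7
add 3: [5, 0, 8, 9, 1, 0, 3] sum 26, len 7
add 9: [9, 1, 0, 3, 9] sum 22, len 5
add 5: [9, 1, 0, 3, 9, 5] sum 27, len 6
add 4: [1, 0, 3, 9, 5, 4] sum 22, len 6
Longest length seen: 8.

8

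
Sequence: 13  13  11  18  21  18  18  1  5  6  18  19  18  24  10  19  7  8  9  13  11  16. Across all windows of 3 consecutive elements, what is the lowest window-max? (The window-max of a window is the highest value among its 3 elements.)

6

(13, 13, 11) → max 13
(13, 11, 18) → max 18
(11, 18, 21) → max 21
(18, 21, 18) → max 21
(21, 18, 18) → max 21
(18, 18, 1) → max 18
(18, 1, 5) → max 18
(1, 5, 6) → max 6
(5, 6, 18) → max 18
(6, 18, 19) → max 19
(18, 19, 18) → max 19
(19, 18, 24) → max 24
(18, 24, 10) → max 24
(24, 10, 19) → max 24
(10, 19, 7) → max 19
(19, 7, 8) → max 19
(7, 8, 9) → max 9
(8, 9, 13) → max 13
(9, 13, 11) → max 13
(13, 11, 16) → max 16
Lowest of these is 6.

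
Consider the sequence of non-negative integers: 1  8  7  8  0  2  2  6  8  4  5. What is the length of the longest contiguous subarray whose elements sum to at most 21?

5

→ 1: sum 1, len 1
→ 8: sum 9, len 2
→ 7: sum 16, len 3
→ 8 (dropped 1, 8): sum 15, len 2
→ 0: sum 15, len 3
→ 2: sum 17, len 4
→ 2: sum 19, len 5
→ 6 (dropped 7): sum 18, len 5
→ 8 (dropped 8): sum 18, len 5
→ 4 (dropped 0, 2): sum 20, len 4
→ 5 (dropped 2, 6): sum 17, len 3
Longest length seen: 5.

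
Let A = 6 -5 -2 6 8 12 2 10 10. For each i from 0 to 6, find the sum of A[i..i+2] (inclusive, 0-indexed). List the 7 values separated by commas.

6 -5 -2 → sum -1
-5 -2 6 → sum -1
-2 6 8 → sum 12
6 8 12 → sum 26
8 12 2 → sum 22
12 2 10 → sum 24
2 10 10 → sum 22

-1, -1, 12, 26, 22, 24, 22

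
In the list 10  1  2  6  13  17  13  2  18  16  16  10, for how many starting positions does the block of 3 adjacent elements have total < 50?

10 1 2 → sum 13  < 50 ✓
1 2 6 → sum 9  < 50 ✓
2 6 13 → sum 21  < 50 ✓
6 13 17 → sum 36  < 50 ✓
13 17 13 → sum 43  < 50 ✓
17 13 2 → sum 32  < 50 ✓
13 2 18 → sum 33  < 50 ✓
2 18 16 → sum 36  < 50 ✓
18 16 16 → sum 50
16 16 10 → sum 42  < 50 ✓
9 windows satisfy the condition.

9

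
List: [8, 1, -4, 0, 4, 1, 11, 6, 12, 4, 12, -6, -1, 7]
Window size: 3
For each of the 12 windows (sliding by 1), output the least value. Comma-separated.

-4, -4, -4, 0, 1, 1, 6, 4, 4, -6, -6, -6

8 1 -4 → min -4
1 -4 0 → min -4
-4 0 4 → min -4
0 4 1 → min 0
4 1 11 → min 1
1 11 6 → min 1
11 6 12 → min 6
6 12 4 → min 4
12 4 12 → min 4
4 12 -6 → min -6
12 -6 -1 → min -6
-6 -1 7 → min -6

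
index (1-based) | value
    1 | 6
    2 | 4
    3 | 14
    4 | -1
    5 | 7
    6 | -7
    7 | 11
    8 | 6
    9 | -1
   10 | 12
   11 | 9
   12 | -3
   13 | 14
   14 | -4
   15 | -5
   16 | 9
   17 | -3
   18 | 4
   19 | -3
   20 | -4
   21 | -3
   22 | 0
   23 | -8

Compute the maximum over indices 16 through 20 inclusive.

9

Elements at indices 16..20: 9, -3, 4, -3, -4
max(9, -3, 4, -3, -4) = 9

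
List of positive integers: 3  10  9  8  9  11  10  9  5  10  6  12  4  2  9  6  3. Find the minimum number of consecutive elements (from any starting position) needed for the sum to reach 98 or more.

11

add 3: running sum 3 < 98
add 10: running sum 13 < 98
add 9: running sum 22 < 98
add 8: running sum 30 < 98
add 9: running sum 39 < 98
add 11: running sum 50 < 98
add 10: running sum 60 < 98
add 9: running sum 69 < 98
add 5: running sum 74 < 98
add 10: running sum 84 < 98
add 6: running sum 90 < 98
end 11: [10, 9, 8, 9, 11, 10, 9, 5, 10, 6, 12] sum 99, len 11
end 12: [10, 9, 8, 9, 11, 10, 9, 5, 10, 6, 12, 4] sum 103, len 12
end 13: [10, 9, 8, 9, 11, 10, 9, 5, 10, 6, 12, 4, 2] sum 105, len 13
end 14: [9, 8, 9, 11, 10, 9, 5, 10, 6, 12, 4, 2, 9] sum 104, len 13
end 15: [8, 9, 11, 10, 9, 5, 10, 6, 12, 4, 2, 9, 6] sum 101, len 13
end 16: [8, 9, 11, 10, 9, 5, 10, 6, 12, 4, 2, 9, 6, 3] sum 104, len 14
Shortest qualifying length: 11.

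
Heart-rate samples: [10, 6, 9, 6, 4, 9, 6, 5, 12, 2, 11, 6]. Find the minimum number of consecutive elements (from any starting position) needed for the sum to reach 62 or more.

9

add 10: running sum 10 < 62
add 6: running sum 16 < 62
add 9: running sum 25 < 62
add 6: running sum 31 < 62
add 4: running sum 35 < 62
add 9: running sum 44 < 62
add 6: running sum 50 < 62
add 5: running sum 55 < 62
add 12: shortest ending here [10, 6, 9, 6, 4, 9, 6, 5, 12] sum 67, len 9
add 2: shortest ending here [10, 6, 9, 6, 4, 9, 6, 5, 12, 2] sum 69, len 10
add 11: shortest ending here [9, 6, 4, 9, 6, 5, 12, 2, 11] sum 64, len 9
add 6: shortest ending here [9, 6, 4, 9, 6, 5, 12, 2, 11, 6] sum 70, len 10
Shortest qualifying length: 9.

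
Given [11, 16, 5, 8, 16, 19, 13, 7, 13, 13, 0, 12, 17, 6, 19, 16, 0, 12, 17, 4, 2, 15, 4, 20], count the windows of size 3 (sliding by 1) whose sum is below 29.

11 16 5 → sum 32
16 5 8 → sum 29
5 8 16 → sum 29
8 16 19 → sum 43
16 19 13 → sum 48
19 13 7 → sum 39
13 7 13 → sum 33
7 13 13 → sum 33
13 13 0 → sum 26  < 29 ✓
13 0 12 → sum 25  < 29 ✓
0 12 17 → sum 29
12 17 6 → sum 35
17 6 19 → sum 42
6 19 16 → sum 41
19 16 0 → sum 35
16 0 12 → sum 28  < 29 ✓
0 12 17 → sum 29
12 17 4 → sum 33
17 4 2 → sum 23  < 29 ✓
4 2 15 → sum 21  < 29 ✓
2 15 4 → sum 21  < 29 ✓
15 4 20 → sum 39
6 windows satisfy the condition.

6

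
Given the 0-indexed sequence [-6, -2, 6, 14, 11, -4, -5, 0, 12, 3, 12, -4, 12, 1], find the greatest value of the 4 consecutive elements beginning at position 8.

Elements at indices 8..11: 12, 3, 12, -4
max(12, 3, 12, -4) = 12

12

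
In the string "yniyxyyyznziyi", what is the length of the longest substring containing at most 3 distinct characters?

[y] 1 distinct, len 1
[y, n] 2 distinct, len 2
[y, n, i] 3 distinct, len 3
[y, n, i, y] 3 distinct, len 4
[i, y, x] 3 distinct, len 3
[i, y, x, y] 3 distinct, len 4
[i, y, x, y, y] 3 distinct, len 5
[i, y, x, y, y, y] 3 distinct, len 6
[y, x, y, y, y, z] 3 distinct, len 6
[y, y, y, z, n] 3 distinct, len 5
[y, y, y, z, n, z] 3 distinct, len 6
[z, n, z, i] 3 distinct, len 4
[z, i, y] 3 distinct, len 3
[z, i, y, i] 3 distinct, len 4
Longest length with ≤3 distinct: 6.

6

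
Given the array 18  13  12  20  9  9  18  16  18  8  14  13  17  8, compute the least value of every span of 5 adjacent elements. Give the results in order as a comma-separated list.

9, 9, 9, 9, 9, 8, 8, 8, 8, 8

18 13 12 20 9 → min 9
13 12 20 9 9 → min 9
12 20 9 9 18 → min 9
20 9 9 18 16 → min 9
9 9 18 16 18 → min 9
9 18 16 18 8 → min 8
18 16 18 8 14 → min 8
16 18 8 14 13 → min 8
18 8 14 13 17 → min 8
8 14 13 17 8 → min 8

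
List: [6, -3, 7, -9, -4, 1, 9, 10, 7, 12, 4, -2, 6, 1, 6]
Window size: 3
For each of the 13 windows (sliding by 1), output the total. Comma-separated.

Sliding a size-3 window across the 15 values:
(6, -3, 7) → sum 10
(-3, 7, -9) → sum -5
(7, -9, -4) → sum -6
(-9, -4, 1) → sum -12
(-4, 1, 9) → sum 6
(1, 9, 10) → sum 20
(9, 10, 7) → sum 26
(10, 7, 12) → sum 29
(7, 12, 4) → sum 23
(12, 4, -2) → sum 14
(4, -2, 6) → sum 8
(-2, 6, 1) → sum 5
(6, 1, 6) → sum 13

10, -5, -6, -12, 6, 20, 26, 29, 23, 14, 8, 5, 13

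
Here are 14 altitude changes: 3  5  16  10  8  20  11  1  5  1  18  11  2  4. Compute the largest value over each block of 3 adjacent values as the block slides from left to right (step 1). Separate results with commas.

(3, 5, 16) → max 16
(5, 16, 10) → max 16
(16, 10, 8) → max 16
(10, 8, 20) → max 20
(8, 20, 11) → max 20
(20, 11, 1) → max 20
(11, 1, 5) → max 11
(1, 5, 1) → max 5
(5, 1, 18) → max 18
(1, 18, 11) → max 18
(18, 11, 2) → max 18
(11, 2, 4) → max 11

16, 16, 16, 20, 20, 20, 11, 5, 18, 18, 18, 11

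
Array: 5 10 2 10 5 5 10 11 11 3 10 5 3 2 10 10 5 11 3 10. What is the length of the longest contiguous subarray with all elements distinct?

[5] len 1
[5, 10] len 2
[5, 10, 2] len 3
[2, 10] len 2
[2, 10, 5] len 3
[5] len 1
[5, 10] len 2
[5, 10, 11] len 3
[11] len 1
[11, 3] len 2
[11, 3, 10] len 3
[11, 3, 10, 5] len 4
[10, 5, 3] len 3
[10, 5, 3, 2] len 4
[5, 3, 2, 10] len 4
[10] len 1
[10, 5] len 2
[10, 5, 11] len 3
[10, 5, 11, 3] len 4
[5, 11, 3, 10] len 4
Longest all-distinct length: 4.

4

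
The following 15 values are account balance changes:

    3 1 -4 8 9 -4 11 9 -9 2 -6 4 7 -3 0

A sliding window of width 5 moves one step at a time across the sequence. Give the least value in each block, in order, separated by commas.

3 1 -4 8 9 → min -4
1 -4 8 9 -4 → min -4
-4 8 9 -4 11 → min -4
8 9 -4 11 9 → min -4
9 -4 11 9 -9 → min -9
-4 11 9 -9 2 → min -9
11 9 -9 2 -6 → min -9
9 -9 2 -6 4 → min -9
-9 2 -6 4 7 → min -9
2 -6 4 7 -3 → min -6
-6 4 7 -3 0 → min -6

-4, -4, -4, -4, -9, -9, -9, -9, -9, -6, -6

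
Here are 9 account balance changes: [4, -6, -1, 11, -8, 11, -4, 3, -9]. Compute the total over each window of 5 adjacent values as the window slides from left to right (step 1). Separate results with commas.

0, 7, 9, 13, -7

Sliding a size-5 window across the 9 values:
[4, -6, -1, 11, -8] → sum 0
[-6, -1, 11, -8, 11] → sum 7
[-1, 11, -8, 11, -4] → sum 9
[11, -8, 11, -4, 3] → sum 13
[-8, 11, -4, 3, -9] → sum -7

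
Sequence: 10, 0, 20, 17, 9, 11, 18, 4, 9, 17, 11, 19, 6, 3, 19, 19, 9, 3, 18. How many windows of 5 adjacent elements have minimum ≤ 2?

2

10 0 20 17 9 → min 0  ≤ 2 ✓
0 20 17 9 11 → min 0  ≤ 2 ✓
20 17 9 11 18 → min 9
17 9 11 18 4 → min 4
9 11 18 4 9 → min 4
11 18 4 9 17 → min 4
18 4 9 17 11 → min 4
4 9 17 11 19 → min 4
9 17 11 19 6 → min 6
17 11 19 6 3 → min 3
11 19 6 3 19 → min 3
19 6 3 19 19 → min 3
6 3 19 19 9 → min 3
3 19 19 9 3 → min 3
19 19 9 3 18 → min 3
2 windows satisfy the condition.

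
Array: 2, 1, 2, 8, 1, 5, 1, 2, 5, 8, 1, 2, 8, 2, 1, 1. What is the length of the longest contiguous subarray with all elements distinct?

4

[2] len 1
[2, 1] len 2
[1, 2] len 2
[1, 2, 8] len 3
[2, 8, 1] len 3
[2, 8, 1, 5] len 4
[5, 1] len 2
[5, 1, 2] len 3
[1, 2, 5] len 3
[1, 2, 5, 8] len 4
[2, 5, 8, 1] len 4
[5, 8, 1, 2] len 4
[1, 2, 8] len 3
[8, 2] len 2
[8, 2, 1] len 3
[1] len 1
Longest all-distinct length: 4.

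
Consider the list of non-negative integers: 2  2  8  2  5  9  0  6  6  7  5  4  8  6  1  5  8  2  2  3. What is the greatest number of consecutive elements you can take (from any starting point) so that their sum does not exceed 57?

Extend to the right; shrink from the left whenever the sum exceeds 57:
add 2: [2] sum 2, len 1
add 2: [2, 2] sum 4, len 2
add 8: [2, 2, 8] sum 12, len 3
add 2: [2, 2, 8, 2] sum 14, len 4
add 5: [2, 2, 8, 2, 5] sum 19, len 5
add 9: [2, 2, 8, 2, 5, 9] sum 28, len 6
add 0: [2, 2, 8, 2, 5, 9, 0] sum 28, len 7
add 6: [2, 2, 8, 2, 5, 9, 0, 6] sum 34, len 8
add 6: [2, 2, 8, 2, 5, 9, 0, 6, 6] sum 40, len 9
add 7: [2, 2, 8, 2, 5, 9, 0, 6, 6, 7] sum 47, len 10
add 5: [2, 2, 8, 2, 5, 9, 0, 6, 6, 7, 5] sum 52, len 11
add 4: [2, 2, 8, 2, 5, 9, 0, 6, 6, 7, 5, 4] sum 56, len 12
add 8: [2, 5, 9, 0, 6, 6, 7, 5, 4, 8] sum 52, len 10
add 6: [5, 9, 0, 6, 6, 7, 5, 4, 8, 6] sum 56, len 10
add 1: [5, 9, 0, 6, 6, 7, 5, 4, 8, 6, 1] sum 57, len 11
add 5: [9, 0, 6, 6, 7, 5, 4, 8, 6, 1, 5] sum 57, len 11
add 8: [0, 6, 6, 7, 5, 4, 8, 6, 1, 5, 8] sum 56, len 11
add 2: [6, 7, 5, 4, 8, 6, 1, 5, 8, 2] sum 52, len 10
add 2: [6, 7, 5, 4, 8, 6, 1, 5, 8, 2, 2] sum 54, len 11
add 3: [6, 7, 5, 4, 8, 6, 1, 5, 8, 2, 2, 3] sum 57, len 12
Longest length seen: 12.

12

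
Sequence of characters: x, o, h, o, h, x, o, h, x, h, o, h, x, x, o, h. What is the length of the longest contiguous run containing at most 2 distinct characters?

add x: window [x] (1 distinct), len 1
add o: window [x, o] (2 distinct), len 2
add h: window [o, h] (2 distinct), len 2
add o: window [o, h, o] (2 distinct), len 3
add h: window [o, h, o, h] (2 distinct), len 4
add x: window [h, x] (2 distinct), len 2
add o: window [x, o] (2 distinct), len 2
add h: window [o, h] (2 distinct), len 2
add x: window [h, x] (2 distinct), len 2
add h: window [h, x, h] (2 distinct), len 3
add o: window [h, o] (2 distinct), len 2
add h: window [h, o, h] (2 distinct), len 3
add x: window [h, x] (2 distinct), len 2
add x: window [h, x, x] (2 distinct), len 3
add o: window [x, x, o] (2 distinct), len 3
add h: window [o, h] (2 distinct), len 2
Longest length with ≤2 distinct: 4.

4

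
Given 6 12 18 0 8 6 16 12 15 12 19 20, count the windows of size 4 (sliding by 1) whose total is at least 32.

6 12 18 0 → sum 36  ≥ 32 ✓
12 18 0 8 → sum 38  ≥ 32 ✓
18 0 8 6 → sum 32  ≥ 32 ✓
0 8 6 16 → sum 30
8 6 16 12 → sum 42  ≥ 32 ✓
6 16 12 15 → sum 49  ≥ 32 ✓
16 12 15 12 → sum 55  ≥ 32 ✓
12 15 12 19 → sum 58  ≥ 32 ✓
15 12 19 20 → sum 66  ≥ 32 ✓
8 windows satisfy the condition.

8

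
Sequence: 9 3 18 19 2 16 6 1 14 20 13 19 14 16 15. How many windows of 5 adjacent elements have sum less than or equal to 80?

10

[9, 3, 18, 19, 2] → sum 51  ≤ 80 ✓
[3, 18, 19, 2, 16] → sum 58  ≤ 80 ✓
[18, 19, 2, 16, 6] → sum 61  ≤ 80 ✓
[19, 2, 16, 6, 1] → sum 44  ≤ 80 ✓
[2, 16, 6, 1, 14] → sum 39  ≤ 80 ✓
[16, 6, 1, 14, 20] → sum 57  ≤ 80 ✓
[6, 1, 14, 20, 13] → sum 54  ≤ 80 ✓
[1, 14, 20, 13, 19] → sum 67  ≤ 80 ✓
[14, 20, 13, 19, 14] → sum 80  ≤ 80 ✓
[20, 13, 19, 14, 16] → sum 82
[13, 19, 14, 16, 15] → sum 77  ≤ 80 ✓
10 windows satisfy the condition.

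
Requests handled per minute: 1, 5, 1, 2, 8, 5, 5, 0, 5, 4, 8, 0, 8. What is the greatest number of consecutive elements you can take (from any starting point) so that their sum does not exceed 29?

8

[1] sum 1 len 1
[1, 5] sum 6 len 2
[1, 5, 1] sum 7 len 3
[1, 5, 1, 2] sum 9 len 4
[1, 5, 1, 2, 8] sum 17 len 5
[1, 5, 1, 2, 8, 5] sum 22 len 6
[1, 5, 1, 2, 8, 5, 5] sum 27 len 7
[1, 5, 1, 2, 8, 5, 5, 0] sum 27 len 8
[1, 2, 8, 5, 5, 0, 5] sum 26 len 7
[2, 8, 5, 5, 0, 5, 4] sum 29 len 7
[5, 5, 0, 5, 4, 8] sum 27 len 6
[5, 5, 0, 5, 4, 8, 0] sum 27 len 7
[0, 5, 4, 8, 0, 8] sum 25 len 6
Longest length seen: 8.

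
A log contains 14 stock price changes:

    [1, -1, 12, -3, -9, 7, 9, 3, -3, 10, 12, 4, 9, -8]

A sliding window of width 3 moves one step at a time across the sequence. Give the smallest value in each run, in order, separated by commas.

(1, -1, 12) → min -1
(-1, 12, -3) → min -3
(12, -3, -9) → min -9
(-3, -9, 7) → min -9
(-9, 7, 9) → min -9
(7, 9, 3) → min 3
(9, 3, -3) → min -3
(3, -3, 10) → min -3
(-3, 10, 12) → min -3
(10, 12, 4) → min 4
(12, 4, 9) → min 4
(4, 9, -8) → min -8

-1, -3, -9, -9, -9, 3, -3, -3, -3, 4, 4, -8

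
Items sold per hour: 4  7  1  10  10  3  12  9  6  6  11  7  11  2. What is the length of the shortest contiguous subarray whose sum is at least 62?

7

add 4: running sum 4 < 62
add 7: running sum 11 < 62
add 1: running sum 12 < 62
add 10: running sum 22 < 62
add 10: running sum 32 < 62
add 3: running sum 35 < 62
add 12: running sum 47 < 62
add 9: running sum 56 < 62
end 8: [4, 7, 1, 10, 10, 3, 12, 9, 6] sum 62, len 9
end 9: [7, 1, 10, 10, 3, 12, 9, 6, 6] sum 64, len 9
end 10: [10, 10, 3, 12, 9, 6, 6, 11] sum 67, len 8
end 11: [10, 3, 12, 9, 6, 6, 11, 7] sum 64, len 8
end 12: [12, 9, 6, 6, 11, 7, 11] sum 62, len 7
end 13: [12, 9, 6, 6, 11, 7, 11, 2] sum 64, len 8
Shortest qualifying length: 7.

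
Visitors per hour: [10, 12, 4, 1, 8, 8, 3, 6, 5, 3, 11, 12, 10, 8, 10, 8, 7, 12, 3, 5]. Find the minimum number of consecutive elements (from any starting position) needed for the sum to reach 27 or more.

Extend right; whenever the sum reaches 27, record the length and shrink from the left:
add 10: running sum 10 < 27
add 12: running sum 22 < 27
add 4: running sum 26 < 27
end 3: [10, 12, 4, 1] sum 27, len 4
end 4: [10, 12, 4, 1, 8] sum 35, len 5
end 5: [12, 4, 1, 8, 8] sum 33, len 5
end 6: [12, 4, 1, 8, 8, 3] sum 36, len 6
end 7: [4, 1, 8, 8, 3, 6] sum 30, len 6
end 8: [8, 8, 3, 6, 5] sum 30, len 5
end 9: [8, 8, 3, 6, 5, 3] sum 33, len 6
end 10: [3, 6, 5, 3, 11] sum 28, len 5
end 11: [5, 3, 11, 12] sum 31, len 4
end 12: [11, 12, 10] sum 33, len 3
end 13: [12, 10, 8] sum 30, len 3
end 14: [10, 8, 10] sum 28, len 3
end 15: [10, 8, 10, 8] sum 36, len 4
end 16: [8, 10, 8, 7] sum 33, len 4
end 17: [8, 7, 12] sum 27, len 3
end 18: [8, 7, 12, 3] sum 30, len 4
end 19: [7, 12, 3, 5] sum 27, len 4
Shortest qualifying length: 3.

3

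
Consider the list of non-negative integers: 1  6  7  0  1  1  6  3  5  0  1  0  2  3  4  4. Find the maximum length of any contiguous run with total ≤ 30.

→ 1: sum 1, len 1
→ 6: sum 7, len 2
→ 7: sum 14, len 3
→ 0: sum 14, len 4
→ 1: sum 15, len 5
→ 1: sum 16, len 6
→ 6: sum 22, len 7
→ 3: sum 25, len 8
→ 5: sum 30, len 9
→ 0: sum 30, len 10
→ 1 (dropped 1): sum 30, len 10
→ 0: sum 30, len 11
→ 2 (dropped 6): sum 26, len 11
→ 3: sum 29, len 12
→ 4 (dropped 7): sum 26, len 12
→ 4: sum 30, len 13
Longest length seen: 13.

13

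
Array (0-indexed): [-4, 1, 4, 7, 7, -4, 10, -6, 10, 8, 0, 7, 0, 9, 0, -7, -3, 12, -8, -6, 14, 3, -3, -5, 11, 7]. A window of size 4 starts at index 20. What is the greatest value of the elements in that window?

14

Elements at indices 20..23: 14, 3, -3, -5
max(14, 3, -3, -5) = 14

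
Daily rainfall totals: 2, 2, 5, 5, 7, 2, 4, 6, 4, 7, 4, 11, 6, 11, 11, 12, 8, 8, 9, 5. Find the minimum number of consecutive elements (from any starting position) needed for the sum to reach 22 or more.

add 2: running sum 2 < 22
add 2: running sum 4 < 22
add 5: running sum 9 < 22
add 5: running sum 14 < 22
add 7: running sum 21 < 22
add 2: shortest ending here [2, 2, 5, 5, 7, 2] sum 23, len 6
add 4: shortest ending here [5, 5, 7, 2, 4] sum 23, len 5
add 6: shortest ending here [5, 7, 2, 4, 6] sum 24, len 5
add 4: shortest ending here [7, 2, 4, 6, 4] sum 23, len 5
add 7: shortest ending here [2, 4, 6, 4, 7] sum 23, len 5
add 4: shortest ending here [4, 6, 4, 7, 4] sum 25, len 5
add 11: shortest ending here [7, 4, 11] sum 22, len 3
add 6: shortest ending here [7, 4, 11, 6] sum 28, len 4
add 11: shortest ending here [11, 6, 11] sum 28, len 3
add 11: shortest ending here [11, 11] sum 22, len 2
add 12: shortest ending here [11, 12] sum 23, len 2
add 8: shortest ending here [11, 12, 8] sum 31, len 3
add 8: shortest ending here [12, 8, 8] sum 28, len 3
add 9: shortest ending here [8, 8, 9] sum 25, len 3
add 5: shortest ending here [8, 9, 5] sum 22, len 3
Shortest qualifying length: 2.

2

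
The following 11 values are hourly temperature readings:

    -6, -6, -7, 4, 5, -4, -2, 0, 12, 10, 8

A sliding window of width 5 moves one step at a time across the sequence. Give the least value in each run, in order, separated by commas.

(-6, -6, -7, 4, 5) → min -7
(-6, -7, 4, 5, -4) → min -7
(-7, 4, 5, -4, -2) → min -7
(4, 5, -4, -2, 0) → min -4
(5, -4, -2, 0, 12) → min -4
(-4, -2, 0, 12, 10) → min -4
(-2, 0, 12, 10, 8) → min -2

-7, -7, -7, -4, -4, -4, -2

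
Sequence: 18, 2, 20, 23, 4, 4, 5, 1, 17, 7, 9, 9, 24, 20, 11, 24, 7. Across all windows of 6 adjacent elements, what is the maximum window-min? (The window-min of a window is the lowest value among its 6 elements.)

(18, 2, 20, 23, 4, 4) → min 2
(2, 20, 23, 4, 4, 5) → min 2
(20, 23, 4, 4, 5, 1) → min 1
(23, 4, 4, 5, 1, 17) → min 1
(4, 4, 5, 1, 17, 7) → min 1
(4, 5, 1, 17, 7, 9) → min 1
(5, 1, 17, 7, 9, 9) → min 1
(1, 17, 7, 9, 9, 24) → min 1
(17, 7, 9, 9, 24, 20) → min 7
(7, 9, 9, 24, 20, 11) → min 7
(9, 9, 24, 20, 11, 24) → min 9
(9, 24, 20, 11, 24, 7) → min 7
Maximum of these is 9.

9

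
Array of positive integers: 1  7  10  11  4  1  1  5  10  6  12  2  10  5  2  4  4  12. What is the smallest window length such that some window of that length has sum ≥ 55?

9

add 1: running sum 1 < 55
add 7: running sum 8 < 55
add 10: running sum 18 < 55
add 11: running sum 29 < 55
add 4: running sum 33 < 55
add 1: running sum 34 < 55
add 1: running sum 35 < 55
add 5: running sum 40 < 55
add 10: running sum 50 < 55
end 9: [7, 10, 11, 4, 1, 1, 5, 10, 6] sum 55, len 9
end 10: [10, 11, 4, 1, 1, 5, 10, 6, 12] sum 60, len 9
end 11: [10, 11, 4, 1, 1, 5, 10, 6, 12, 2] sum 62, len 10
end 12: [11, 4, 1, 1, 5, 10, 6, 12, 2, 10] sum 62, len 10
end 13: [4, 1, 1, 5, 10, 6, 12, 2, 10, 5] sum 56, len 10
end 14: [4, 1, 1, 5, 10, 6, 12, 2, 10, 5, 2] sum 58, len 11
end 15: [5, 10, 6, 12, 2, 10, 5, 2, 4] sum 56, len 9
end 16: [10, 6, 12, 2, 10, 5, 2, 4, 4] sum 55, len 9
end 17: [6, 12, 2, 10, 5, 2, 4, 4, 12] sum 57, len 9
Shortest qualifying length: 9.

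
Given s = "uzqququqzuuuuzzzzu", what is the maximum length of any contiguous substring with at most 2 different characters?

10

[u] 1 distinct, len 1
[u, z] 2 distinct, len 2
[z, q] 2 distinct, len 2
[z, q, q] 2 distinct, len 3
[q, q, u] 2 distinct, len 3
[q, q, u, q] 2 distinct, len 4
[q, q, u, q, u] 2 distinct, len 5
[q, q, u, q, u, q] 2 distinct, len 6
[q, z] 2 distinct, len 2
[z, u] 2 distinct, len 2
[z, u, u] 2 distinct, len 3
[z, u, u, u] 2 distinct, len 4
[z, u, u, u, u] 2 distinct, len 5
[z, u, u, u, u, z] 2 distinct, len 6
[z, u, u, u, u, z, z] 2 distinct, len 7
[z, u, u, u, u, z, z, z] 2 distinct, len 8
[z, u, u, u, u, z, z, z, z] 2 distinct, len 9
[z, u, u, u, u, z, z, z, z, u] 2 distinct, len 10
Longest length with ≤2 distinct: 10.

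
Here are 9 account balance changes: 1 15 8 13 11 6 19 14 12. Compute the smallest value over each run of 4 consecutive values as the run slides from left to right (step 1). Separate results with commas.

1, 8, 6, 6, 6, 6

[1, 15, 8, 13] → min 1
[15, 8, 13, 11] → min 8
[8, 13, 11, 6] → min 6
[13, 11, 6, 19] → min 6
[11, 6, 19, 14] → min 6
[6, 19, 14, 12] → min 6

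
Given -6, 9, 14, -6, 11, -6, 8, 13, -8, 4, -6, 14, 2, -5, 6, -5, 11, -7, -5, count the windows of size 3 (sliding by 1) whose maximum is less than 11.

3

(-6, 9, 14) → max 14
(9, 14, -6) → max 14
(14, -6, 11) → max 14
(-6, 11, -6) → max 11
(11, -6, 8) → max 11
(-6, 8, 13) → max 13
(8, 13, -8) → max 13
(13, -8, 4) → max 13
(-8, 4, -6) → max 4  < 11 ✓
(4, -6, 14) → max 14
(-6, 14, 2) → max 14
(14, 2, -5) → max 14
(2, -5, 6) → max 6  < 11 ✓
(-5, 6, -5) → max 6  < 11 ✓
(6, -5, 11) → max 11
(-5, 11, -7) → max 11
(11, -7, -5) → max 11
3 windows satisfy the condition.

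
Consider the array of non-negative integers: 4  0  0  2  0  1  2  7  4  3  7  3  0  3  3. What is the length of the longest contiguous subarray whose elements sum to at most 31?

12

[4] sum 4 len 1
[4, 0] sum 4 len 2
[4, 0, 0] sum 4 len 3
[4, 0, 0, 2] sum 6 len 4
[4, 0, 0, 2, 0] sum 6 len 5
[4, 0, 0, 2, 0, 1] sum 7 len 6
[4, 0, 0, 2, 0, 1, 2] sum 9 len 7
[4, 0, 0, 2, 0, 1, 2, 7] sum 16 len 8
[4, 0, 0, 2, 0, 1, 2, 7, 4] sum 20 len 9
[4, 0, 0, 2, 0, 1, 2, 7, 4, 3] sum 23 len 10
[4, 0, 0, 2, 0, 1, 2, 7, 4, 3, 7] sum 30 len 11
[0, 0, 2, 0, 1, 2, 7, 4, 3, 7, 3] sum 29 len 11
[0, 0, 2, 0, 1, 2, 7, 4, 3, 7, 3, 0] sum 29 len 12
[0, 1, 2, 7, 4, 3, 7, 3, 0, 3] sum 30 len 10
[7, 4, 3, 7, 3, 0, 3, 3] sum 30 len 8
Longest length seen: 12.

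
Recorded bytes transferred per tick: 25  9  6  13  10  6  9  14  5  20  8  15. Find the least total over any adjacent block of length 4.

(25, 9, 6, 13) → sum 53
(9, 6, 13, 10) → sum 38
(6, 13, 10, 6) → sum 35
(13, 10, 6, 9) → sum 38
(10, 6, 9, 14) → sum 39
(6, 9, 14, 5) → sum 34
(9, 14, 5, 20) → sum 48
(14, 5, 20, 8) → sum 47
(5, 20, 8, 15) → sum 48
Least of these is 34.

34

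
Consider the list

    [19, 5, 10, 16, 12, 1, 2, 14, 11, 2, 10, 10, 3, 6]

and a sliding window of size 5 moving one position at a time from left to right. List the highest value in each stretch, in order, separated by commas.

19, 16, 16, 16, 14, 14, 14, 14, 11, 10

19 5 10 16 12 → max 19
5 10 16 12 1 → max 16
10 16 12 1 2 → max 16
16 12 1 2 14 → max 16
12 1 2 14 11 → max 14
1 2 14 11 2 → max 14
2 14 11 2 10 → max 14
14 11 2 10 10 → max 14
11 2 10 10 3 → max 11
2 10 10 3 6 → max 10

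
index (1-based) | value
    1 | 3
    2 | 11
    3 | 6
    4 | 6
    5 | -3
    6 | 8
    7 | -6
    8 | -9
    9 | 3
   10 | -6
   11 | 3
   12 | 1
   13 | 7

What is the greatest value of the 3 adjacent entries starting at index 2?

Elements at indices 2..4: 11, 6, 6
max(11, 6, 6) = 11

11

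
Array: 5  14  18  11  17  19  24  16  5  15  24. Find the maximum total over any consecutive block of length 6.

105

5 14 18 11 17 19 → sum 84
14 18 11 17 19 24 → sum 103
18 11 17 19 24 16 → sum 105
11 17 19 24 16 5 → sum 92
17 19 24 16 5 15 → sum 96
19 24 16 5 15 24 → sum 103
Maximum of these is 105.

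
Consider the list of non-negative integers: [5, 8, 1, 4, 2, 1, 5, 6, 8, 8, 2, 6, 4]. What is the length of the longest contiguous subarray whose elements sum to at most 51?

[5] sum 5 len 1
[5, 8] sum 13 len 2
[5, 8, 1] sum 14 len 3
[5, 8, 1, 4] sum 18 len 4
[5, 8, 1, 4, 2] sum 20 len 5
[5, 8, 1, 4, 2, 1] sum 21 len 6
[5, 8, 1, 4, 2, 1, 5] sum 26 len 7
[5, 8, 1, 4, 2, 1, 5, 6] sum 32 len 8
[5, 8, 1, 4, 2, 1, 5, 6, 8] sum 40 len 9
[5, 8, 1, 4, 2, 1, 5, 6, 8, 8] sum 48 len 10
[5, 8, 1, 4, 2, 1, 5, 6, 8, 8, 2] sum 50 len 11
[8, 1, 4, 2, 1, 5, 6, 8, 8, 2, 6] sum 51 len 11
[1, 4, 2, 1, 5, 6, 8, 8, 2, 6, 4] sum 47 len 11
Longest length seen: 11.

11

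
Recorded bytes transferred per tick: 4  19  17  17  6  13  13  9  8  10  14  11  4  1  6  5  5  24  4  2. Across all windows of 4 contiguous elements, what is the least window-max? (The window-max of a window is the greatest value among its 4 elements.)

6

4 19 17 17 → max 19
19 17 17 6 → max 19
17 17 6 13 → max 17
17 6 13 13 → max 17
6 13 13 9 → max 13
13 13 9 8 → max 13
13 9 8 10 → max 13
9 8 10 14 → max 14
8 10 14 11 → max 14
10 14 11 4 → max 14
14 11 4 1 → max 14
11 4 1 6 → max 11
4 1 6 5 → max 6
1 6 5 5 → max 6
6 5 5 24 → max 24
5 5 24 4 → max 24
5 24 4 2 → max 24
Least of these is 6.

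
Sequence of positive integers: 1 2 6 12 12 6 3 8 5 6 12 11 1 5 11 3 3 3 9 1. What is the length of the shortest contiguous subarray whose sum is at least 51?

add 1: running sum 1 < 51
add 2: running sum 3 < 51
add 6: running sum 9 < 51
add 12: running sum 21 < 51
add 12: running sum 33 < 51
add 6: running sum 39 < 51
add 3: running sum 42 < 51
add 8: running sum 50 < 51
end 8: [6, 12, 12, 6, 3, 8, 5] sum 52, len 7
end 9: [12, 12, 6, 3, 8, 5, 6] sum 52, len 7
end 10: [12, 6, 3, 8, 5, 6, 12] sum 52, len 7
end 11: [6, 3, 8, 5, 6, 12, 11] sum 51, len 7
end 12: [6, 3, 8, 5, 6, 12, 11, 1] sum 52, len 8
end 13: [3, 8, 5, 6, 12, 11, 1, 5] sum 51, len 8
end 14: [5, 6, 12, 11, 1, 5, 11] sum 51, len 7
end 15: [5, 6, 12, 11, 1, 5, 11, 3] sum 54, len 8
end 16: [6, 12, 11, 1, 5, 11, 3, 3] sum 52, len 8
end 17: [6, 12, 11, 1, 5, 11, 3, 3, 3] sum 55, len 9
end 18: [12, 11, 1, 5, 11, 3, 3, 3, 9] sum 58, len 9
end 19: [12, 11, 1, 5, 11, 3, 3, 3, 9, 1] sum 59, len 10
Shortest qualifying length: 7.

7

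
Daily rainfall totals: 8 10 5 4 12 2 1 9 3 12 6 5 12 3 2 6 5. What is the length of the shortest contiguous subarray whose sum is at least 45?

6

add 8: running sum 8 < 45
add 10: running sum 18 < 45
add 5: running sum 23 < 45
add 4: running sum 27 < 45
add 12: running sum 39 < 45
add 2: running sum 41 < 45
add 1: running sum 42 < 45
add 9: shortest ending here [8, 10, 5, 4, 12, 2, 1, 9] sum 51, len 8
add 3: shortest ending here [10, 5, 4, 12, 2, 1, 9, 3] sum 46, len 8
add 12: shortest ending here [5, 4, 12, 2, 1, 9, 3, 12] sum 48, len 8
add 6: shortest ending here [12, 2, 1, 9, 3, 12, 6] sum 45, len 7
add 5: shortest ending here [12, 2, 1, 9, 3, 12, 6, 5] sum 50, len 8
add 12: shortest ending here [9, 3, 12, 6, 5, 12] sum 47, len 6
add 3: shortest ending here [9, 3, 12, 6, 5, 12, 3] sum 50, len 7
add 2: shortest ending here [9, 3, 12, 6, 5, 12, 3, 2] sum 52, len 8
add 6: shortest ending here [12, 6, 5, 12, 3, 2, 6] sum 46, len 7
add 5: shortest ending here [12, 6, 5, 12, 3, 2, 6, 5] sum 51, len 8
Shortest qualifying length: 6.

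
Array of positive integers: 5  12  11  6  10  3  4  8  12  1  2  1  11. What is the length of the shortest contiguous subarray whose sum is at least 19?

2

add 5: running sum 5 < 19
add 12: running sum 17 < 19
add 11: shortest ending here [12, 11] sum 23, len 2
add 6: shortest ending here [12, 11, 6] sum 29, len 3
add 10: shortest ending here [11, 6, 10] sum 27, len 3
add 3: shortest ending here [6, 10, 3] sum 19, len 3
add 4: shortest ending here [6, 10, 3, 4] sum 23, len 4
add 8: shortest ending here [10, 3, 4, 8] sum 25, len 4
add 12: shortest ending here [8, 12] sum 20, len 2
add 1: shortest ending here [8, 12, 1] sum 21, len 3
add 2: shortest ending here [8, 12, 1, 2] sum 23, len 4
add 1: shortest ending here [8, 12, 1, 2, 1] sum 24, len 5
add 11: shortest ending here [12, 1, 2, 1, 11] sum 27, len 5
Shortest qualifying length: 2.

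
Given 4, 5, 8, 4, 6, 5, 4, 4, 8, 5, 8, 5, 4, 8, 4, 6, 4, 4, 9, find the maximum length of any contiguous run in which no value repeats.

[4] len 1
[4, 5] len 2
[4, 5, 8] len 3
[5, 8, 4] len 3
[5, 8, 4, 6] len 4
[8, 4, 6, 5] len 4
[6, 5, 4] len 3
[4] len 1
[4, 8] len 2
[4, 8, 5] len 3
[5, 8] len 2
[8, 5] len 2
[8, 5, 4] len 3
[5, 4, 8] len 3
[8, 4] len 2
[8, 4, 6] len 3
[6, 4] len 2
[4] len 1
[4, 9] len 2
Longest all-distinct length: 4.

4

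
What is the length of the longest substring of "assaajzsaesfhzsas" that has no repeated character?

add a: [a] len 1
add s: [a, s] len 2
add s (repeat s, move left end past it): [s] len 1
add a: [s, a] len 2
add a (repeat a, move left end past it): [a] len 1
add j: [a, j] len 2
add z: [a, j, z] len 3
add s: [a, j, z, s] len 4
add a (repeat a, move left end past it): [j, z, s, a] len 4
add e: [j, z, s, a, e] len 5
add s (repeat s, move left end past it): [a, e, s] len 3
add f: [a, e, s, f] len 4
add h: [a, e, s, f, h] len 5
add z: [a, e, s, f, h, z] len 6
add s (repeat s, move left end past it): [f, h, z, s] len 4
add a: [f, h, z, s, a] len 5
add s (repeat s, move left end past it): [a, s] len 2
Longest all-distinct length: 6.

6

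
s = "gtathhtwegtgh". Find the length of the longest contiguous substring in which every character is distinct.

5

add g: [g] len 1
add t: [g, t] len 2
add a: [g, t, a] len 3
add t (repeat t, move left end past it): [a, t] len 2
add h: [a, t, h] len 3
add h (repeat h, move left end past it): [h] len 1
add t: [h, t] len 2
add w: [h, t, w] len 3
add e: [h, t, w, e] len 4
add g: [h, t, w, e, g] len 5
add t (repeat t, move left end past it): [w, e, g, t] len 4
add g (repeat g, move left end past it): [t, g] len 2
add h: [t, g, h] len 3
Longest all-distinct length: 5.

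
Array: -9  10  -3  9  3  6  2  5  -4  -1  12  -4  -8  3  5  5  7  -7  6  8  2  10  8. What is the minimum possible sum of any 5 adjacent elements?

-5

Window sums for each of the 19 positions:
[-9, 10, -3, 9, 3] → sum 10
[10, -3, 9, 3, 6] → sum 25
[-3, 9, 3, 6, 2] → sum 17
[9, 3, 6, 2, 5] → sum 25
[3, 6, 2, 5, -4] → sum 12
[6, 2, 5, -4, -1] → sum 8
[2, 5, -4, -1, 12] → sum 14
[5, -4, -1, 12, -4] → sum 8
[-4, -1, 12, -4, -8] → sum -5
[-1, 12, -4, -8, 3] → sum 2
[12, -4, -8, 3, 5] → sum 8
[-4, -8, 3, 5, 5] → sum 1
[-8, 3, 5, 5, 7] → sum 12
[3, 5, 5, 7, -7] → sum 13
[5, 5, 7, -7, 6] → sum 16
[5, 7, -7, 6, 8] → sum 19
[7, -7, 6, 8, 2] → sum 16
[-7, 6, 8, 2, 10] → sum 19
[6, 8, 2, 10, 8] → sum 34
Minimum of these is -5.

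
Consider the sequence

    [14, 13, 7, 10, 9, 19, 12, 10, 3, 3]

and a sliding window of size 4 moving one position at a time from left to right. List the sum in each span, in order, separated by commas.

44, 39, 45, 50, 50, 44, 28

Sliding a size-4 window across the 10 values:
(14, 13, 7, 10) → sum 44
(13, 7, 10, 9) → sum 39
(7, 10, 9, 19) → sum 45
(10, 9, 19, 12) → sum 50
(9, 19, 12, 10) → sum 50
(19, 12, 10, 3) → sum 44
(12, 10, 3, 3) → sum 28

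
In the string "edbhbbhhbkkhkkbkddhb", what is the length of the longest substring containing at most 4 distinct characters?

[e] 1 distinct, len 1
[e, d] 2 distinct, len 2
[e, d, b] 3 distinct, len 3
[e, d, b, h] 4 distinct, len 4
[e, d, b, h, b] 4 distinct, len 5
[e, d, b, h, b, b] 4 distinct, len 6
[e, d, b, h, b, b, h] 4 distinct, len 7
[e, d, b, h, b, b, h, h] 4 distinct, len 8
[e, d, b, h, b, b, h, h, b] 4 distinct, len 9
[d, b, h, b, b, h, h, b, k] 4 distinct, len 9
[d, b, h, b, b, h, h, b, k, k] 4 distinct, len 10
[d, b, h, b, b, h, h, b, k, k, h] 4 distinct, len 11
[d, b, h, b, b, h, h, b, k, k, h, k] 4 distinct, len 12
[d, b, h, b, b, h, h, b, k, k, h, k, k] 4 distinct, len 13
[d, b, h, b, b, h, h, b, k, k, h, k, k, b] 4 distinct, len 14
[d, b, h, b, b, h, h, b, k, k, h, k, k, b, k] 4 distinct, len 15
[d, b, h, b, b, h, h, b, k, k, h, k, k, b, k, d] 4 distinct, len 16
[d, b, h, b, b, h, h, b, k, k, h, k, k, b, k, d, d] 4 distinct, len 17
[d, b, h, b, b, h, h, b, k, k, h, k, k, b, k, d, d, h] 4 distinct, len 18
[d, b, h, b, b, h, h, b, k, k, h, k, k, b, k, d, d, h, b] 4 distinct, len 19
Longest length with ≤4 distinct: 19.

19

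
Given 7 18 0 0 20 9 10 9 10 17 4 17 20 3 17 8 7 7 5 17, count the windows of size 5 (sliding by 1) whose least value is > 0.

(7, 18, 0, 0, 20) → min 0
(18, 0, 0, 20, 9) → min 0
(0, 0, 20, 9, 10) → min 0
(0, 20, 9, 10, 9) → min 0
(20, 9, 10, 9, 10) → min 9  > 0 ✓
(9, 10, 9, 10, 17) → min 9  > 0 ✓
(10, 9, 10, 17, 4) → min 4  > 0 ✓
(9, 10, 17, 4, 17) → min 4  > 0 ✓
(10, 17, 4, 17, 20) → min 4  > 0 ✓
(17, 4, 17, 20, 3) → min 3  > 0 ✓
(4, 17, 20, 3, 17) → min 3  > 0 ✓
(17, 20, 3, 17, 8) → min 3  > 0 ✓
(20, 3, 17, 8, 7) → min 3  > 0 ✓
(3, 17, 8, 7, 7) → min 3  > 0 ✓
(17, 8, 7, 7, 5) → min 5  > 0 ✓
(8, 7, 7, 5, 17) → min 5  > 0 ✓
12 windows satisfy the condition.

12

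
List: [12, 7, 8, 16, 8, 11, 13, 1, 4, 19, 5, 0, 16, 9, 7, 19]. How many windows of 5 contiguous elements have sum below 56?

11

(12, 7, 8, 16, 8) → sum 51  < 56 ✓
(7, 8, 16, 8, 11) → sum 50  < 56 ✓
(8, 16, 8, 11, 13) → sum 56
(16, 8, 11, 13, 1) → sum 49  < 56 ✓
(8, 11, 13, 1, 4) → sum 37  < 56 ✓
(11, 13, 1, 4, 19) → sum 48  < 56 ✓
(13, 1, 4, 19, 5) → sum 42  < 56 ✓
(1, 4, 19, 5, 0) → sum 29  < 56 ✓
(4, 19, 5, 0, 16) → sum 44  < 56 ✓
(19, 5, 0, 16, 9) → sum 49  < 56 ✓
(5, 0, 16, 9, 7) → sum 37  < 56 ✓
(0, 16, 9, 7, 19) → sum 51  < 56 ✓
11 windows satisfy the condition.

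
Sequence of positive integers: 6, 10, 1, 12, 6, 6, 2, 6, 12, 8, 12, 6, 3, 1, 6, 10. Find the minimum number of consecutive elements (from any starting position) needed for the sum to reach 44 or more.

5

add 6: running sum 6 < 44
add 10: running sum 16 < 44
add 1: running sum 17 < 44
add 12: running sum 29 < 44
add 6: running sum 35 < 44
add 6: running sum 41 < 44
add 2: running sum 43 < 44
add 6: shortest ending here [6, 10, 1, 12, 6, 6, 2, 6] sum 49, len 8
add 12: shortest ending here [12, 6, 6, 2, 6, 12] sum 44, len 6
add 8: shortest ending here [12, 6, 6, 2, 6, 12, 8] sum 52, len 7
add 12: shortest ending here [6, 2, 6, 12, 8, 12] sum 46, len 6
add 6: shortest ending here [6, 12, 8, 12, 6] sum 44, len 5
add 3: shortest ending here [6, 12, 8, 12, 6, 3] sum 47, len 6
add 1: shortest ending here [6, 12, 8, 12, 6, 3, 1] sum 48, len 7
add 6: shortest ending here [12, 8, 12, 6, 3, 1, 6] sum 48, len 7
add 10: shortest ending here [8, 12, 6, 3, 1, 6, 10] sum 46, len 7
Shortest qualifying length: 5.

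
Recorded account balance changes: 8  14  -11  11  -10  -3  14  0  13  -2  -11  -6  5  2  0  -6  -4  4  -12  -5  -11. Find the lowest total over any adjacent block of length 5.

-28

[8, 14, -11, 11, -10] → sum 12
[14, -11, 11, -10, -3] → sum 1
[-11, 11, -10, -3, 14] → sum 1
[11, -10, -3, 14, 0] → sum 12
[-10, -3, 14, 0, 13] → sum 14
[-3, 14, 0, 13, -2] → sum 22
[14, 0, 13, -2, -11] → sum 14
[0, 13, -2, -11, -6] → sum -6
[13, -2, -11, -6, 5] → sum -1
[-2, -11, -6, 5, 2] → sum -12
[-11, -6, 5, 2, 0] → sum -10
[-6, 5, 2, 0, -6] → sum -5
[5, 2, 0, -6, -4] → sum -3
[2, 0, -6, -4, 4] → sum -4
[0, -6, -4, 4, -12] → sum -18
[-6, -4, 4, -12, -5] → sum -23
[-4, 4, -12, -5, -11] → sum -28
Lowest of these is -28.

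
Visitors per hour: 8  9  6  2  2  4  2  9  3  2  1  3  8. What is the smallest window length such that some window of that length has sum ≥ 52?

13

add 8: running sum 8 < 52
add 9: running sum 17 < 52
add 6: running sum 23 < 52
add 2: running sum 25 < 52
add 2: running sum 27 < 52
add 4: running sum 31 < 52
add 2: running sum 33 < 52
add 9: running sum 42 < 52
add 3: running sum 45 < 52
add 2: running sum 47 < 52
add 1: running sum 48 < 52
add 3: running sum 51 < 52
end 12: [8, 9, 6, 2, 2, 4, 2, 9, 3, 2, 1, 3, 8] sum 59, len 13
Shortest qualifying length: 13.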